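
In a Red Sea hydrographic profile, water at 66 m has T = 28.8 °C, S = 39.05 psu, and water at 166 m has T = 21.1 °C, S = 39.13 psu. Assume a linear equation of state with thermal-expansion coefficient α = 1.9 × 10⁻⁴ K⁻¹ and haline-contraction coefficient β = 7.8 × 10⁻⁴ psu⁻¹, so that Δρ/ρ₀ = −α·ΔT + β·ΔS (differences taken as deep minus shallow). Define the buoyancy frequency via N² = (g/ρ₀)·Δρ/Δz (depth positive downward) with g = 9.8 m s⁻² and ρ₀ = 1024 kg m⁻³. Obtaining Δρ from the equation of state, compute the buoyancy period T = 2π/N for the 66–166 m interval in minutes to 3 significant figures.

ΔT = -7.7 K, ΔS = +0.08 psu (deep − shallow).
Δρ/ρ₀ = −αΔT + βΔS = 1.463 × 10⁻³ + 6.24 × 10⁻⁵ = 1.5254 × 10⁻³, so Δρ ≈ 1.562 kg m⁻³.
N² = (g/ρ₀)·Δρ/Δz = g·(Δρ/ρ₀)/Δz = 9.8 × 1.5254 × 10⁻³ / 100 = 1.4949 × 10⁻⁴ s⁻².
N = √(1.4949 × 10⁻⁴) = 0.012227 rad s⁻¹ → T = 2π/N = 513.88 s = 8.5647 min ≈ 8.56 min.

8.56 min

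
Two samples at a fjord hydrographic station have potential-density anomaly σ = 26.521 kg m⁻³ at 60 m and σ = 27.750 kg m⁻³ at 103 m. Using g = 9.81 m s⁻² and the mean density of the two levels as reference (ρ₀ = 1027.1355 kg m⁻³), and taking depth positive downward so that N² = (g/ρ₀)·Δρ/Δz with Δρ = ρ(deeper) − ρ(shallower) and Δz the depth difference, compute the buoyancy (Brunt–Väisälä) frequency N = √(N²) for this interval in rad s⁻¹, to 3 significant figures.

0.0165 rad s⁻¹

Δρ = 1027.750 − 1026.521 = 1.229 kg m⁻³ over Δz = 103 − 60 = 43 m.
N² = (9.81/1027.1355) × (1.229/43) = 2.7298 × 10⁻⁴ s⁻².
N = √(2.7298 × 10⁻⁴) = 0.016522 rad s⁻¹ ≈ 0.0165 rad s⁻¹.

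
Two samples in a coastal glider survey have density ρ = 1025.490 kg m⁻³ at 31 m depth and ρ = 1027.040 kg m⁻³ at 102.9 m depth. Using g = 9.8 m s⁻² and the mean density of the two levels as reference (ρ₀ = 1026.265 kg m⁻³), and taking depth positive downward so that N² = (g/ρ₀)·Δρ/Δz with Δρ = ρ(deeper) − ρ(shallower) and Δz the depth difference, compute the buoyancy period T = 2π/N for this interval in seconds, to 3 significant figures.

438 s

Δρ = 1027.040 − 1025.490 = 1.550 kg m⁻³ over Δz = 102.9 − 31 = 71.9 m.
N² = (9.8/1026.265) × (1.550/71.9) = 2.0586 × 10⁻⁴ s⁻².
N = √(2.0586 × 10⁻⁴) = 0.014348 rad s⁻¹, so T = 2π/N = 437.91 s ≈ 438 s.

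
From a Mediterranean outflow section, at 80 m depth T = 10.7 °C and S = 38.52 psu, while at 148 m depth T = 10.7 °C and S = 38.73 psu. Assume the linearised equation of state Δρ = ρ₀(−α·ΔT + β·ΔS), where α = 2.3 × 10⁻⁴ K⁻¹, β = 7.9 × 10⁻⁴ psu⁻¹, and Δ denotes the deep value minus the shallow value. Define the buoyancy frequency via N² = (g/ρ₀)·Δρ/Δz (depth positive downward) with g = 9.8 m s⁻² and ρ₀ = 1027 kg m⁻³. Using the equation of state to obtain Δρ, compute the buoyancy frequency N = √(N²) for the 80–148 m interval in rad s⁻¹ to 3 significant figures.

ΔT = +0.0 K, ΔS = +0.21 psu (deep − shallow).
Δρ/ρ₀ = −αΔT + βΔS = 0 + 1.659 × 10⁻⁴ = 1.659 × 10⁻⁴, so Δρ ≈ 0.1704 kg m⁻³.
N² = (g/ρ₀)·Δρ/Δz = g·(Δρ/ρ₀)/Δz = 9.8 × 1.659 × 10⁻⁴ / 68 = 2.3909 × 10⁻⁵ s⁻².
N = √(2.3909 × 10⁻⁵) = 4.8897 × 10⁻³ rad s⁻¹ ≈ 4.89 × 10⁻³ rad s⁻¹.

4.89 × 10⁻³ rad s⁻¹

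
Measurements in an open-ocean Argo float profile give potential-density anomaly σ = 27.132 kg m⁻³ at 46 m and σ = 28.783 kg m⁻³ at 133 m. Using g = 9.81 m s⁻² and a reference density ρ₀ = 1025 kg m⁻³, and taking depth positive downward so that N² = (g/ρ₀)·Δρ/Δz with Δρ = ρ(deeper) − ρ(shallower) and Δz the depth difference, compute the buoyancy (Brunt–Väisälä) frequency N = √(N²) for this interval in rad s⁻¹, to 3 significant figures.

0.0135 rad s⁻¹

Δρ = 1028.783 − 1027.132 = 1.651 kg m⁻³ over Δz = 133 − 46 = 87 m.
N² = (9.81/1025) × (1.651/87) = 1.8162 × 10⁻⁴ s⁻².
N = √(1.8162 × 10⁻⁴) = 0.013477 rad s⁻¹ ≈ 0.0135 rad s⁻¹.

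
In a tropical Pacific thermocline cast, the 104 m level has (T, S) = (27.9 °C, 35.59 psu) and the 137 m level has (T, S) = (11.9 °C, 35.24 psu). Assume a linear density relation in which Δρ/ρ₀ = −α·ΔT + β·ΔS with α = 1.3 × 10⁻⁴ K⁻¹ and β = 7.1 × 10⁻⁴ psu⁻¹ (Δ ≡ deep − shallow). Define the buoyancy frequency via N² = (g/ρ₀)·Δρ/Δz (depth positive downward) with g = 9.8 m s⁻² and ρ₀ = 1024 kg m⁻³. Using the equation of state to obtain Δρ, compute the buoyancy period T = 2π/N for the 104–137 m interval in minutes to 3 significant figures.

4.49 min

ΔT = -16.0 K, ΔS = -0.35 psu (deep − shallow).
Δρ/ρ₀ = −αΔT + βΔS = 2.08 × 10⁻³ − 2.485 × 10⁻⁴ = 1.8315 × 10⁻³, so Δρ ≈ 1.875 kg m⁻³.
N² = (g/ρ₀)·Δρ/Δz = g·(Δρ/ρ₀)/Δz = 9.8 × 1.8315 × 10⁻³ / 33 = 5.4390 × 10⁻⁴ s⁻².
N = √(5.4390 × 10⁻⁴) = 0.023322 rad s⁻¹ → T = 2π/N = 269.41 s = 4.4902 min ≈ 4.49 min.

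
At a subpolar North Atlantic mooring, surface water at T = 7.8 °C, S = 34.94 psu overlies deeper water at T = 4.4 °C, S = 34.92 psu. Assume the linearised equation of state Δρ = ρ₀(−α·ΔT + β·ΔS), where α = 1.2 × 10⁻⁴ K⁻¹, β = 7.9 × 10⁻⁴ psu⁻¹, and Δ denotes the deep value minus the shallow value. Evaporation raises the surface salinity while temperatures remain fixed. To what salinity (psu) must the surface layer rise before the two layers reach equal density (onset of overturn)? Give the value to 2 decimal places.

Neutral buoyancy requires −α(T_deep − T_surf) + β(S_deep − S_surf′) = 0.
S_surf′ = S_deep − (α/β)·ΔT = 34.92 − (1.2 × 10⁻⁴/7.9 × 10⁻⁴)·(-3.4) = 35.4365 psu.
Increase required: 35.4365 − 34.94 = 0.4965 psu.

35.44 psu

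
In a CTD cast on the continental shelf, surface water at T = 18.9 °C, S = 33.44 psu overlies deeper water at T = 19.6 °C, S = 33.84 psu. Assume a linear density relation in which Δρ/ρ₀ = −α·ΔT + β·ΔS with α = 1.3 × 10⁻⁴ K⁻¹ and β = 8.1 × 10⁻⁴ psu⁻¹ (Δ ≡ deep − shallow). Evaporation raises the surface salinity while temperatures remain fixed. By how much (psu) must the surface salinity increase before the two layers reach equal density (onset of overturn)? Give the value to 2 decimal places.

0.29 psu

Neutral buoyancy requires −α(T_deep − T_surf) + β(S_deep − S_surf′) = 0.
S_surf′ = S_deep − (α/β)·ΔT = 33.84 − (1.3 × 10⁻⁴/8.1 × 10⁻⁴)·(+0.7) = 33.7277 psu.
Increase required: 33.7277 − 33.44 = 0.2877 psu.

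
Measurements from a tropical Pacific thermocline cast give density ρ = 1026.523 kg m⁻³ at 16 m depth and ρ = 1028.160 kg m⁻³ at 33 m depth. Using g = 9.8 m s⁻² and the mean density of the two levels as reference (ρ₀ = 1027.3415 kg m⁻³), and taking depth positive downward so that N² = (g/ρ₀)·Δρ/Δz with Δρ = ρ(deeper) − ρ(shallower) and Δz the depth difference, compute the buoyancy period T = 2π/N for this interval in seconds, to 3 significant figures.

207 s

Δρ = 1028.160 − 1026.523 = 1.637 kg m⁻³ over Δz = 33 − 16 = 17 m.
N² = (9.8/1027.3415) × (1.637/17) = 9.1857 × 10⁻⁴ s⁻².
N = √(9.1857 × 10⁻⁴) = 0.030308 rad s⁻¹, so T = 2π/N = 207.31 s ≈ 207 s.
N² > 0, so the interval is statically stable.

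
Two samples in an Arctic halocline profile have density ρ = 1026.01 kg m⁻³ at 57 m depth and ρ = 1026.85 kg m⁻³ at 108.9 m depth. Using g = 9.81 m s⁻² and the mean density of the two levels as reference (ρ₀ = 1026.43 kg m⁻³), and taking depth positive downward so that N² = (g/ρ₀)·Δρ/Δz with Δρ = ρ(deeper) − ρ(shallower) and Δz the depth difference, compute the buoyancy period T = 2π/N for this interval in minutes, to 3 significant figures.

8.42 min

Δρ = 1026.85 − 1026.01 = 0.84 kg m⁻³ over Δz = 108.9 − 57 = 51.9 m.
N² = (9.81/1026.43) × (0.84/51.9) = 1.5469 × 10⁻⁴ s⁻².
N = √(1.5469 × 10⁻⁴) = 0.012437 rad s⁻¹, so T = 2π/N = 505.20 s = 8.4200 min ≈ 8.42 min.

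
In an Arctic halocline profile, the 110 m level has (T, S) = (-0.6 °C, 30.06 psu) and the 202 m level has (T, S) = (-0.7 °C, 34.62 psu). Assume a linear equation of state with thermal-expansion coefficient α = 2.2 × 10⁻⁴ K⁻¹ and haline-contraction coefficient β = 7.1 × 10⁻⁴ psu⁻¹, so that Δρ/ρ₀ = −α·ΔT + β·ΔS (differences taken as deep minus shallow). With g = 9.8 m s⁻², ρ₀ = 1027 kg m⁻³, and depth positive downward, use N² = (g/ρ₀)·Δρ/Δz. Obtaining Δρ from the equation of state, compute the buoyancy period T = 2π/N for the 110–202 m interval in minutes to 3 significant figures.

ΔT = -0.1 K, ΔS = +4.56 psu (deep − shallow).
Δρ/ρ₀ = −αΔT + βΔS = 2.20 × 10⁻⁵ + 3.2376 × 10⁻³ = 3.2596 × 10⁻³, so Δρ ≈ 3.348 kg m⁻³.
N² = (g/ρ₀)·Δρ/Δz = g·(Δρ/ρ₀)/Δz = 9.8 × 3.2596 × 10⁻³ / 92 = 3.4722 × 10⁻⁴ s⁻².
N = √(3.4722 × 10⁻⁴) = 0.018634 rad s⁻¹ → T = 2π/N = 337.19 s = 5.6198 min ≈ 5.62 min.

5.62 min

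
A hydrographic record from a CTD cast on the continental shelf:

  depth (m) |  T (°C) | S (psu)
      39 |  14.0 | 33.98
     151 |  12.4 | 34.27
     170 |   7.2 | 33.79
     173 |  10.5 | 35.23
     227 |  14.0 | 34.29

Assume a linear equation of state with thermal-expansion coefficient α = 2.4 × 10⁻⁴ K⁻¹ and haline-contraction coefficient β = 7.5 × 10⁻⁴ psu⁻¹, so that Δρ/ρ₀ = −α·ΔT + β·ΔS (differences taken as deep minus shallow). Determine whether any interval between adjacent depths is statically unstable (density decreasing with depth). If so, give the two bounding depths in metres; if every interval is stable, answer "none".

Evaluate Δρ/ρ₀ = −αΔT + βΔS across each adjacent pair:
  39–151 m: −αΔT+βΔS = −(2.4 × 10⁻⁴)(-1.6)+(7.5 × 10⁻⁴)(+0.29) = 6.0 × 10⁻⁴ → stable
  151–170 m: −αΔT+βΔS = −(2.4 × 10⁻⁴)(-5.2)+(7.5 × 10⁻⁴)(-0.48) = 8.9 × 10⁻⁴ → stable
  170–173 m: −αΔT+βΔS = −(2.4 × 10⁻⁴)(+3.3)+(7.5 × 10⁻⁴)(+1.44) = 2.9 × 10⁻⁴ → stable
  173–227 m: −αΔT+βΔS = −(2.4 × 10⁻⁴)(+3.5)+(7.5 × 10⁻⁴)(-0.94) = -1.5 × 10⁻³ → UNSTABLE
The 173–227 m interval has Δρ < 0: lighter water underlies denser water.

173–227 m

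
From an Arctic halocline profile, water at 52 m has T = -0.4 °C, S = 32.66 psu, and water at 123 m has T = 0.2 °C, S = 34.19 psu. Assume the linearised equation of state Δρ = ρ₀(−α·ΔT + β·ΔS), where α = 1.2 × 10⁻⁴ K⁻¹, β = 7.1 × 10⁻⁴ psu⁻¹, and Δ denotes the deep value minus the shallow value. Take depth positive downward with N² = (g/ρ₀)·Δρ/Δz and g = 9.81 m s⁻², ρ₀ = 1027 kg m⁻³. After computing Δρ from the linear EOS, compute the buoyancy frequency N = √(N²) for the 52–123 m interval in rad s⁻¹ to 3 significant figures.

0.0118 rad s⁻¹

ΔT = +0.6 K, ΔS = +1.53 psu (deep − shallow).
Δρ/ρ₀ = −αΔT + βΔS = -7.20 × 10⁻⁵ + 1.0863 × 10⁻³ = 1.0143 × 10⁻³, so Δρ ≈ 1.042 kg m⁻³.
N² = (g/ρ₀)·Δρ/Δz = g·(Δρ/ρ₀)/Δz = 9.81 × 1.0143 × 10⁻³ / 71 = 1.4014 × 10⁻⁴ s⁻².
N = √(1.4014 × 10⁻⁴) = 0.011838 rad s⁻¹ ≈ 0.0118 rad s⁻¹.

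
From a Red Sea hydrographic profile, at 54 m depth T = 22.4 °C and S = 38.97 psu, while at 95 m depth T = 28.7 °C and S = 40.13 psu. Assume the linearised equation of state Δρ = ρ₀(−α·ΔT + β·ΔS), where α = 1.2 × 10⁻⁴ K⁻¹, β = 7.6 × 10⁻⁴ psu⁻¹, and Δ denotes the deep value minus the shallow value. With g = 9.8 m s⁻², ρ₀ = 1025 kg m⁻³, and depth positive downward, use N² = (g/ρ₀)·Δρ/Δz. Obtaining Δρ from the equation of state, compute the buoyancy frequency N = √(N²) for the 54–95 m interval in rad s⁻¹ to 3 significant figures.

5.48 × 10⁻³ rad s⁻¹

ΔT = +6.3 K, ΔS = +1.16 psu (deep − shallow).
Δρ/ρ₀ = −αΔT + βΔS = -7.56 × 10⁻⁴ + 8.816 × 10⁻⁴ = 1.256 × 10⁻⁴, so Δρ ≈ 0.1287 kg m⁻³.
N² = (g/ρ₀)·Δρ/Δz = g·(Δρ/ρ₀)/Δz = 9.8 × 1.256 × 10⁻⁴ / 41 = 3.0021 × 10⁻⁵ s⁻².
N = √(3.0021 × 10⁻⁵) = 5.4791 × 10⁻³ rad s⁻¹ ≈ 5.48 × 10⁻³ rad s⁻¹.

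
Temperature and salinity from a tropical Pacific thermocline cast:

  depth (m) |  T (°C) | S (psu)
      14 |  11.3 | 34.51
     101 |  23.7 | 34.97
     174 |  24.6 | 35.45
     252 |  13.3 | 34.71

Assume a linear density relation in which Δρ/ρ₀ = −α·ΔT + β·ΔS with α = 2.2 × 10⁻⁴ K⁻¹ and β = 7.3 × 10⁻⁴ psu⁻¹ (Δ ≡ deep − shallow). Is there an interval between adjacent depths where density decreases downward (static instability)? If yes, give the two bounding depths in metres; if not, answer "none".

14–101 m

Evaluate Δρ/ρ₀ = −αΔT + βΔS across each adjacent pair:
  14–101 m: −αΔT+βΔS = −(2.2 × 10⁻⁴)(+12.4)+(7.3 × 10⁻⁴)(+0.46) = -2.4 × 10⁻³ → UNSTABLE
  101–174 m: −αΔT+βΔS = −(2.2 × 10⁻⁴)(+0.9)+(7.3 × 10⁻⁴)(+0.48) = 1.5 × 10⁻⁴ → stable
  174–252 m: −αΔT+βΔS = −(2.2 × 10⁻⁴)(-11.3)+(7.3 × 10⁻⁴)(-0.74) = 1.9 × 10⁻³ → stable
The 14–101 m interval has Δρ < 0: lighter water underlies denser water.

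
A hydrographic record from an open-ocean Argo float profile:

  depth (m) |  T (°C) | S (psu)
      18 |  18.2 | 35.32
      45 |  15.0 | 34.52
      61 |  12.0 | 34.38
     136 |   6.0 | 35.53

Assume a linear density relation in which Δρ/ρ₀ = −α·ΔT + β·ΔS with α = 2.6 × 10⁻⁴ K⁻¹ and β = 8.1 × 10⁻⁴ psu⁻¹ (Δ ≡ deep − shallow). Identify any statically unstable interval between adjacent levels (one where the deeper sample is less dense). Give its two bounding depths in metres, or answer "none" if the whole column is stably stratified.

none

Evaluate Δρ/ρ₀ = −αΔT + βΔS across each adjacent pair:
  18–45 m: −αΔT+βΔS = −(2.6 × 10⁻⁴)(-3.2)+(8.1 × 10⁻⁴)(-0.80) = 1.8 × 10⁻⁴ → stable
  45–61 m: −αΔT+βΔS = −(2.6 × 10⁻⁴)(-3.0)+(8.1 × 10⁻⁴)(-0.14) = 6.7 × 10⁻⁴ → stable
  61–136 m: −αΔT+βΔS = −(2.6 × 10⁻⁴)(-6.0)+(8.1 × 10⁻⁴)(+1.15) = 2.5 × 10⁻³ → stable
Every interval has Δρ > 0: the column is stably stratified throughout.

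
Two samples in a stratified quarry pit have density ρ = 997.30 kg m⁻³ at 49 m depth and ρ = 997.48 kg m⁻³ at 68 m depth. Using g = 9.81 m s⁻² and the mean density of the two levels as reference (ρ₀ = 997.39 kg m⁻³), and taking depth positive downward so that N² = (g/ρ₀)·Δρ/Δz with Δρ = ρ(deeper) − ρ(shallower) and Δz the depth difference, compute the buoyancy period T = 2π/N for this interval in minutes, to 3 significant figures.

Δρ = 997.48 − 997.30 = 0.18 kg m⁻³ over Δz = 68 − 49 = 19 m.
N² = (9.81/997.39) × (0.18/19) = 9.3180 × 10⁻⁵ s⁻².
N = √(9.3180 × 10⁻⁵) = 9.6530 × 10⁻³ rad s⁻¹, so T = 2π/N = 650.90 s = 10.848 min ≈ 10.8 min.

10.8 min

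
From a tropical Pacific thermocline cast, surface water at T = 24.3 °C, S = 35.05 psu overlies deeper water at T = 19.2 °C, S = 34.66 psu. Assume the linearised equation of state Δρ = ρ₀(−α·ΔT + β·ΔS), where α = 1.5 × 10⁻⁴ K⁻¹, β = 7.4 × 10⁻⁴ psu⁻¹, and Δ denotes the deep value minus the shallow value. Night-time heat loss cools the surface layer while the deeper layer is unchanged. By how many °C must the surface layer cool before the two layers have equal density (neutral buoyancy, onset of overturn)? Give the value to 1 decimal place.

3.2 °C

Neutral buoyancy requires Δρ = 0, i.e. −α(T_deep − T_surf′) + β(S_deep − S_surf) = 0.
T_surf′ = T_deep − (β/α)·ΔS = 19.2 − (7.4 × 10⁻⁴/1.5 × 10⁻⁴)·(-0.39) = 21.124 °C.
Cooling required: 24.3 − (21.124) = 3.176 °C.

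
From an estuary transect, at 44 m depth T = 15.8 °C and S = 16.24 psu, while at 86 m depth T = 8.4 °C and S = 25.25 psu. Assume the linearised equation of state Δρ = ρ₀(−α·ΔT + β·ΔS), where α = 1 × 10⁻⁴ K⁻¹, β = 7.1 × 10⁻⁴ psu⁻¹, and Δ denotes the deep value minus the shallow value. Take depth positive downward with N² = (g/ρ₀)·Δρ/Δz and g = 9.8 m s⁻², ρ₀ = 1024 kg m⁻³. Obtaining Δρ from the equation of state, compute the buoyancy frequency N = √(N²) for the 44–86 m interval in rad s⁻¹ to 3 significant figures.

0.0408 rad s⁻¹

ΔT = -7.4 K, ΔS = +9.01 psu (deep − shallow).
Δρ/ρ₀ = −αΔT + βΔS = 7.40 × 10⁻⁴ + 6.3971 × 10⁻³ = 7.1371 × 10⁻³, so Δρ ≈ 7.308 kg m⁻³.
N² = (g/ρ₀)·Δρ/Δz = g·(Δρ/ρ₀)/Δz = 9.8 × 7.1371 × 10⁻³ / 42 = 1.6653 × 10⁻³ s⁻².
N = √(1.6653 × 10⁻³) = 0.040808 rad s⁻¹ ≈ 0.0408 rad s⁻¹.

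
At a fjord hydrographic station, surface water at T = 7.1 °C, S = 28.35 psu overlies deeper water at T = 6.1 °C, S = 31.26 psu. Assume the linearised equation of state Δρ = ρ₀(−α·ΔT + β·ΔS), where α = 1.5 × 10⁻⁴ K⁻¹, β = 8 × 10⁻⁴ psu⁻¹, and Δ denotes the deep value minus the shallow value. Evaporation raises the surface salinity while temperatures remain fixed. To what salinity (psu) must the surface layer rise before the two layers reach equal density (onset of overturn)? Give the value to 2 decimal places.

31.45 psu

Neutral buoyancy requires −α(T_deep − T_surf) + β(S_deep − S_surf′) = 0.
S_surf′ = S_deep − (α/β)·ΔT = 31.26 − (1.5 × 10⁻⁴/8 × 10⁻⁴)·(-1.0) = 31.4475 psu.
Increase required: 31.4475 − 28.35 = 3.0975 psu.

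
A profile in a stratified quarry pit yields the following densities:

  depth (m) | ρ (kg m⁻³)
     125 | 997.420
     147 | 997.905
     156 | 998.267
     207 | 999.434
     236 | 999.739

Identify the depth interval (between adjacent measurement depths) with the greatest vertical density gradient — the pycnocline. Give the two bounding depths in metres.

Compute the density gradient over each adjacent pair:
  125–147 m: Δρ/Δz = 0.485/22 = 0.022 kg m⁻⁴
  147–156 m: Δρ/Δz = 0.362/9 = 0.040 kg m⁻⁴
  156–207 m: Δρ/Δz = 1.167/51 = 0.023 kg m⁻⁴
  207–236 m: Δρ/Δz = 0.305/29 = 0.011 kg m⁻⁴
The largest gradient is in the 147–156 m interval — the pycnocline.

147–156 m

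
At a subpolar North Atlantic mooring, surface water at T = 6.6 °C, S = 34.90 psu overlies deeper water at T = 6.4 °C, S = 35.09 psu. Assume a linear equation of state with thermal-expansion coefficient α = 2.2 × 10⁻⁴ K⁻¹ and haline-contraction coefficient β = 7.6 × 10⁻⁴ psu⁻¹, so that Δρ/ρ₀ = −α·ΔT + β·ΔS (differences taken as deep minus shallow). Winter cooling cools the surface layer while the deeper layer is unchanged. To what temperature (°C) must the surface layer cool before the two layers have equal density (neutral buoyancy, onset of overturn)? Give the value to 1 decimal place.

Neutral buoyancy requires Δρ = 0, i.e. −α(T_deep − T_surf′) + β(S_deep − S_surf) = 0.
T_surf′ = T_deep − (β/α)·ΔS = 6.4 − (7.6 × 10⁻⁴/2.2 × 10⁻⁴)·(+0.19) = 5.744 °C.
Cooling required: 6.6 − (5.744) = 0.856 °C.

5.7 °C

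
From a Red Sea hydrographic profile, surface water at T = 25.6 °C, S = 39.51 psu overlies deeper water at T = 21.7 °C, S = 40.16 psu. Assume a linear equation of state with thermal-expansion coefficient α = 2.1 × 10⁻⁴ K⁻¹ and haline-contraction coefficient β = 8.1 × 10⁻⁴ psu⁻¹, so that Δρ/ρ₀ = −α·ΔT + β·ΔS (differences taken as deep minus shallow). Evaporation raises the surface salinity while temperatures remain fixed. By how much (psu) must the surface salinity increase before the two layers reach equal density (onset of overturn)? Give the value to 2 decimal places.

Neutral buoyancy requires −α(T_deep − T_surf) + β(S_deep − S_surf′) = 0.
S_surf′ = S_deep − (α/β)·ΔT = 40.16 − (2.1 × 10⁻⁴/8.1 × 10⁻⁴)·(-3.9) = 41.1711 psu.
Increase required: 41.1711 − 39.51 = 1.6611 psu.

1.66 psu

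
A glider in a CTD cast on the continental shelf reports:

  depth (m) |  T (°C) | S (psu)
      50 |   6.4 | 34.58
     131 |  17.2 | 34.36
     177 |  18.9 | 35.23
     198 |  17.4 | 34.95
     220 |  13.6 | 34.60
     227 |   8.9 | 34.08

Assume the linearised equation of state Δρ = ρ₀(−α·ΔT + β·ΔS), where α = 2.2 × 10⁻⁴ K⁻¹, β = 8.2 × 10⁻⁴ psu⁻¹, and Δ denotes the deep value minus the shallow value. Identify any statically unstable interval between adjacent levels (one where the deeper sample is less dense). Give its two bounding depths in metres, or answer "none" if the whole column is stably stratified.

50–131 m

Evaluate Δρ/ρ₀ = −αΔT + βΔS across each adjacent pair:
  50–131 m: −αΔT+βΔS = −(2.2 × 10⁻⁴)(+10.8)+(8.2 × 10⁻⁴)(-0.22) = -2.6 × 10⁻³ → UNSTABLE
  131–177 m: −αΔT+βΔS = −(2.2 × 10⁻⁴)(+1.7)+(8.2 × 10⁻⁴)(+0.87) = 3.4 × 10⁻⁴ → stable
  177–198 m: −αΔT+βΔS = −(2.2 × 10⁻⁴)(-1.5)+(8.2 × 10⁻⁴)(-0.28) = 1.0 × 10⁻⁴ → stable
  198–220 m: −αΔT+βΔS = −(2.2 × 10⁻⁴)(-3.8)+(8.2 × 10⁻⁴)(-0.35) = 5.5 × 10⁻⁴ → stable
  220–227 m: −αΔT+βΔS = −(2.2 × 10⁻⁴)(-4.7)+(8.2 × 10⁻⁴)(-0.52) = 6.1 × 10⁻⁴ → stable
The 50–131 m interval has Δρ < 0: lighter water underlies denser water.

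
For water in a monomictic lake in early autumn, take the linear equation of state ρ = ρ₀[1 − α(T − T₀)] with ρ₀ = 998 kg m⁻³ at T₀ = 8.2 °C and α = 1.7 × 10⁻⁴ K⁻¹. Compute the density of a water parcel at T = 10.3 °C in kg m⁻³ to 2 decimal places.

997.64 kg m⁻³

T − T₀ = +2.1 K.
Bracket = 1 − α·(+2.1) = 1 + (-3.57 × 10⁻⁴) = 0.9996430.
ρ = 998 × 0.9996430 = 997.64 kg m⁻³.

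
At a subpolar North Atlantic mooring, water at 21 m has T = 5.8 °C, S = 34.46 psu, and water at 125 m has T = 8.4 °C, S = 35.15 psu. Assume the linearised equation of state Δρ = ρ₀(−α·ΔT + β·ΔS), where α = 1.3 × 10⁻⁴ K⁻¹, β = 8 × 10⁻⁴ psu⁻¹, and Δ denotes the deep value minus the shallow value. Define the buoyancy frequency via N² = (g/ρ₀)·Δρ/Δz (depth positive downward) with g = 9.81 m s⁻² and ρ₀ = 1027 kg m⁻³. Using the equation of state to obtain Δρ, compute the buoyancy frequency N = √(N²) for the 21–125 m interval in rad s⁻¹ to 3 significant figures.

ΔT = +2.6 K, ΔS = +0.69 psu (deep − shallow).
Δρ/ρ₀ = −αΔT + βΔS = -3.38 × 10⁻⁴ + 5.52 × 10⁻⁴ = 2.14 × 10⁻⁴, so Δρ ≈ 0.2198 kg m⁻³.
N² = (g/ρ₀)·Δρ/Δz = g·(Δρ/ρ₀)/Δz = 9.81 × 2.14 × 10⁻⁴ / 104 = 2.0186 × 10⁻⁵ s⁻².
N = √(2.0186 × 10⁻⁵) = 4.4929 × 10⁻³ rad s⁻¹ ≈ 4.49 × 10⁻³ rad s⁻¹.

4.49 × 10⁻³ rad s⁻¹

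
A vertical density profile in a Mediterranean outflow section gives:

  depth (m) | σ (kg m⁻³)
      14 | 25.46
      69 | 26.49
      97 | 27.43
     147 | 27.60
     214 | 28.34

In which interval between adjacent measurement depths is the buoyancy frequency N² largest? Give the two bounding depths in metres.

69–97 m

Compute the density gradient over each adjacent pair:
  14–69 m: Δρ/Δz = 1.03/55 = 0.019 kg m⁻⁴
  69–97 m: Δρ/Δz = 0.94/28 = 0.034 kg m⁻⁴
  97–147 m: Δρ/Δz = 0.17/50 = 3.4 × 10⁻³ kg m⁻⁴
  147–214 m: Δρ/Δz = 0.74/67 = 0.011 kg m⁻⁴
The largest gradient is in the 69–97 m interval — the pycnocline.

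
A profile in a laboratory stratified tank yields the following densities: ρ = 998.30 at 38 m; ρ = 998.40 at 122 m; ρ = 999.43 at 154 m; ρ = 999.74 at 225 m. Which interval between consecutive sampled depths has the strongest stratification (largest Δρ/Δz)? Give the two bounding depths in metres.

Compute the density gradient over each adjacent pair:
  38–122 m: Δρ/Δz = 0.10/84 = 1.2 × 10⁻³ kg m⁻⁴
  122–154 m: Δρ/Δz = 1.03/32 = 0.032 kg m⁻⁴
  154–225 m: Δρ/Δz = 0.31/71 = 4.4 × 10⁻³ kg m⁻⁴
The largest gradient is in the 122–154 m interval — the pycnocline.

122–154 m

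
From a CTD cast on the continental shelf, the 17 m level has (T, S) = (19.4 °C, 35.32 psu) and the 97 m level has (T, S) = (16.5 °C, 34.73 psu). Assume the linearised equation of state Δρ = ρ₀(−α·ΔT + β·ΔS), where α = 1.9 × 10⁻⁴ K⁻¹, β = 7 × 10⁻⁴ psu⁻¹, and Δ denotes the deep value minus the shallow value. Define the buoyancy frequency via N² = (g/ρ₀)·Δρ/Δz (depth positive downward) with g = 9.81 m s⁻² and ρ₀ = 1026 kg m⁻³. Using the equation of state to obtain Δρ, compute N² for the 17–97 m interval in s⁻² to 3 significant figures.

ΔT = -2.9 K, ΔS = -0.59 psu (deep − shallow).
Δρ/ρ₀ = −αΔT + βΔS = 5.51 × 10⁻⁴ − 4.13 × 10⁻⁴ = 1.38 × 10⁻⁴, so Δρ ≈ 0.1416 kg m⁻³.
N² = (g/ρ₀)·Δρ/Δz = g·(Δρ/ρ₀)/Δz = 9.81 × 1.38 × 10⁻⁴ / 80 = 1.6922 × 10⁻⁵ s⁻² ≈ 1.69 × 10⁻⁵ s⁻².

1.69 × 10⁻⁵ s⁻²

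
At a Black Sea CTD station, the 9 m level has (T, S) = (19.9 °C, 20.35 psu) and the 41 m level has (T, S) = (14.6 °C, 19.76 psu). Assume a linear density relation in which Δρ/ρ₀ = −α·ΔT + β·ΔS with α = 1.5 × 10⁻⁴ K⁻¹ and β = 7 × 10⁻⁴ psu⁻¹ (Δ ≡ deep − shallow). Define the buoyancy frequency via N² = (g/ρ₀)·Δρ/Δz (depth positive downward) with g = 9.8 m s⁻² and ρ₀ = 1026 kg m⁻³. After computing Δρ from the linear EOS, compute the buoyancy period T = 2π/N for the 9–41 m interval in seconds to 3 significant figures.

581 s

ΔT = -5.3 K, ΔS = -0.59 psu (deep − shallow).
Δρ/ρ₀ = −αΔT + βΔS = 7.95 × 10⁻⁴ − 4.13 × 10⁻⁴ = 3.82 × 10⁻⁴, so Δρ ≈ 0.3919 kg m⁻³.
N² = (g/ρ₀)·Δρ/Δz = g·(Δρ/ρ₀)/Δz = 9.8 × 3.82 × 10⁻⁴ / 32 = 1.1699 × 10⁻⁴ s⁻².
N = √(1.1699 × 10⁻⁴) = 0.010816 rad s⁻¹ → T = 2π/N = 580.92 s ≈ 581 s.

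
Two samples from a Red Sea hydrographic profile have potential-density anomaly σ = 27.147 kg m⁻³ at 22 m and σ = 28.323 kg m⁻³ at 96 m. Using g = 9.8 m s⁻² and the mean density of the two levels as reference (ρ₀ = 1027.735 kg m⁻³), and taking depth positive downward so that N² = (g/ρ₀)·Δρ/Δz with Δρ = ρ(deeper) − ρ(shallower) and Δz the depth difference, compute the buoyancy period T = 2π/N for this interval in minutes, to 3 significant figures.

Δρ = 1028.323 − 1027.147 = 1.176 kg m⁻³ over Δz = 96 − 22 = 74 m.
N² = (9.8/1027.735) × (1.176/74) = 1.5154 × 10⁻⁴ s⁻².
N = √(1.5154 × 10⁻⁴) = 0.012310 rad s⁻¹, so T = 2π/N = 510.41 s = 8.5068 min ≈ 8.51 min.

8.51 min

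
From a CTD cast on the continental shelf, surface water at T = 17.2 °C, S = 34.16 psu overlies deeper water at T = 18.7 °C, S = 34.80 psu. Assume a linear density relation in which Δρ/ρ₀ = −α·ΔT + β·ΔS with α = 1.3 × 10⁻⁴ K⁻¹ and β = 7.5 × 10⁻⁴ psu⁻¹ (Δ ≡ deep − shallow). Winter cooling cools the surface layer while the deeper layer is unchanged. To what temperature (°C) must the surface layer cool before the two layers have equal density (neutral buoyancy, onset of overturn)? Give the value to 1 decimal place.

15.0 °C

Neutral buoyancy requires Δρ = 0, i.e. −α(T_deep − T_surf′) + β(S_deep − S_surf) = 0.
T_surf′ = T_deep − (β/α)·ΔS = 18.7 − (7.5 × 10⁻⁴/1.3 × 10⁻⁴)·(+0.64) = 15.008 °C.
Cooling required: 17.2 − (15.008) = 2.192 °C.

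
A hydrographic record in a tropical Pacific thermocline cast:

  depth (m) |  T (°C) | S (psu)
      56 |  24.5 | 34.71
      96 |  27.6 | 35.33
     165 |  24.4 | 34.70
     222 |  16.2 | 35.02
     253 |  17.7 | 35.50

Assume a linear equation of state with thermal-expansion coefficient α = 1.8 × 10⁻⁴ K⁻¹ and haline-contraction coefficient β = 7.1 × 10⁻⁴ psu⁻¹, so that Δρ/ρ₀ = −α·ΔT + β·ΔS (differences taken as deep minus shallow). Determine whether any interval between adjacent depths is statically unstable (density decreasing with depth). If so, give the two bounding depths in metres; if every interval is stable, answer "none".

56–96 m

Evaluate Δρ/ρ₀ = −αΔT + βΔS across each adjacent pair:
  56–96 m: −αΔT+βΔS = −(1.8 × 10⁻⁴)(+3.1)+(7.1 × 10⁻⁴)(+0.62) = -1.2 × 10⁻⁴ → UNSTABLE
  96–165 m: −αΔT+βΔS = −(1.8 × 10⁻⁴)(-3.2)+(7.1 × 10⁻⁴)(-0.63) = 1.3 × 10⁻⁴ → stable
  165–222 m: −αΔT+βΔS = −(1.8 × 10⁻⁴)(-8.2)+(7.1 × 10⁻⁴)(+0.32) = 1.7 × 10⁻³ → stable
  222–253 m: −αΔT+βΔS = −(1.8 × 10⁻⁴)(+1.5)+(7.1 × 10⁻⁴)(+0.48) = 7.1 × 10⁻⁵ → stable
The 56–96 m interval has Δρ < 0: lighter water underlies denser water.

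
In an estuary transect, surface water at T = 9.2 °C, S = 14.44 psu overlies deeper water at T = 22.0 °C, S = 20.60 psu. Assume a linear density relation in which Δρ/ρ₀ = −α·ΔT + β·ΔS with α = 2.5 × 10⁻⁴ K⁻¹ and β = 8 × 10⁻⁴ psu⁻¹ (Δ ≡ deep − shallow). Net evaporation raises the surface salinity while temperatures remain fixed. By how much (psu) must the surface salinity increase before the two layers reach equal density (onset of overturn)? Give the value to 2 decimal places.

2.16 psu

Neutral buoyancy requires −α(T_deep − T_surf) + β(S_deep − S_surf′) = 0.
S_surf′ = S_deep − (α/β)·ΔT = 20.60 − (2.5 × 10⁻⁴/8 × 10⁻⁴)·(+12.8) = 16.6000 psu.
Increase required: 16.6000 − 14.44 = 2.1600 psu.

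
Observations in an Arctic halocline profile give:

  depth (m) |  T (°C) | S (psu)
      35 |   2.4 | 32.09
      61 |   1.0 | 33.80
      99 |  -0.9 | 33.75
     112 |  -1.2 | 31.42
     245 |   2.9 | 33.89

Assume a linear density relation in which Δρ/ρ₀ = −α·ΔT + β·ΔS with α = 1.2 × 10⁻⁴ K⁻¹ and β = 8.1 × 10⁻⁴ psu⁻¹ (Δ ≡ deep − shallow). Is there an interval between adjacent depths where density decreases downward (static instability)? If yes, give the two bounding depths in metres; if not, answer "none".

Evaluate Δρ/ρ₀ = −αΔT + βΔS across each adjacent pair:
  35–61 m: −αΔT+βΔS = −(1.2 × 10⁻⁴)(-1.4)+(8.1 × 10⁻⁴)(+1.71) = 1.6 × 10⁻³ → stable
  61–99 m: −αΔT+βΔS = −(1.2 × 10⁻⁴)(-1.9)+(8.1 × 10⁻⁴)(-0.05) = 1.9 × 10⁻⁴ → stable
  99–112 m: −αΔT+βΔS = −(1.2 × 10⁻⁴)(-0.3)+(8.1 × 10⁻⁴)(-2.33) = -1.9 × 10⁻³ → UNSTABLE
  112–245 m: −αΔT+βΔS = −(1.2 × 10⁻⁴)(+4.1)+(8.1 × 10⁻⁴)(+2.47) = 1.5 × 10⁻³ → stable
The 99–112 m interval has Δρ < 0: lighter water underlies denser water.

99–112 m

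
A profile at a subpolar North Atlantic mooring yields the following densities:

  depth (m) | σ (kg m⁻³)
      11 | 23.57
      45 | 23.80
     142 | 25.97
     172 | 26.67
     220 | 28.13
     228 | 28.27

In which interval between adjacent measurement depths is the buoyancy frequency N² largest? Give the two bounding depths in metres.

172–220 m

Compute the density gradient over each adjacent pair:
  11–45 m: Δρ/Δz = 0.23/34 = 6.8 × 10⁻³ kg m⁻⁴
  45–142 m: Δρ/Δz = 2.17/97 = 0.022 kg m⁻⁴
  142–172 m: Δρ/Δz = 0.70/30 = 0.023 kg m⁻⁴
  172–220 m: Δρ/Δz = 1.46/48 = 0.030 kg m⁻⁴
  220–228 m: Δρ/Δz = 0.14/8 = 0.018 kg m⁻⁴
The largest gradient is in the 172–220 m interval — the pycnocline.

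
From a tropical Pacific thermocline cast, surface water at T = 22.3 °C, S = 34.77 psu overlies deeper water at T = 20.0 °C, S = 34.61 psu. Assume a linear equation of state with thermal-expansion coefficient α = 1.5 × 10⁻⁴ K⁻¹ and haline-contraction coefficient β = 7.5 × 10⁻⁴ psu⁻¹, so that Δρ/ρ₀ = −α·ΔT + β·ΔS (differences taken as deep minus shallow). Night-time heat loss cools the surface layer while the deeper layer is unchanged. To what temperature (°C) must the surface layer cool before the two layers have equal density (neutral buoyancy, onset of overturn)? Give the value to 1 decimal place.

Neutral buoyancy requires Δρ = 0, i.e. −α(T_deep − T_surf′) + β(S_deep − S_surf) = 0.
T_surf′ = T_deep − (β/α)·ΔS = 20.0 − (7.5 × 10⁻⁴/1.5 × 10⁻⁴)·(-0.16) = 20.800 °C.
Cooling required: 22.3 − (20.800) = 1.500 °C.

20.8 °C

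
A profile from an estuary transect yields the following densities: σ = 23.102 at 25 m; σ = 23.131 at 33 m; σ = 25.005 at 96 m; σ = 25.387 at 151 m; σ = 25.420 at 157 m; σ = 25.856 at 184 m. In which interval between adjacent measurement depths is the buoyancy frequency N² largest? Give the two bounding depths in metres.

Compute the density gradient over each adjacent pair:
  25–33 m: Δρ/Δz = 0.029/8 = 3.6 × 10⁻³ kg m⁻⁴
  33–96 m: Δρ/Δz = 1.874/63 = 0.030 kg m⁻⁴
  96–151 m: Δρ/Δz = 0.382/55 = 6.9 × 10⁻³ kg m⁻⁴
  151–157 m: Δρ/Δz = 0.033/6 = 5.5 × 10⁻³ kg m⁻⁴
  157–184 m: Δρ/Δz = 0.436/27 = 0.016 kg m⁻⁴
The largest gradient is in the 33–96 m interval — the pycnocline.

33–96 m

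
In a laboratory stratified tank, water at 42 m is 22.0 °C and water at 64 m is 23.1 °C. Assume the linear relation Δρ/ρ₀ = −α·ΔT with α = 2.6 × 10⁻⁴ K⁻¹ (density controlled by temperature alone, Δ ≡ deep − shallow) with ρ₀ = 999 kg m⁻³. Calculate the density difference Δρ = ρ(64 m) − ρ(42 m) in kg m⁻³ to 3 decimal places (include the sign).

-0.286 kg m⁻³

ΔT = +1.1 K, Δρ/ρ₀ = −αΔT = -2.86 × 10⁻⁴.
Δρ = 999 × (-2.86 × 10⁻⁴) = -0.286 kg m⁻³.
Negative Δρ: lighter below, statically unstable.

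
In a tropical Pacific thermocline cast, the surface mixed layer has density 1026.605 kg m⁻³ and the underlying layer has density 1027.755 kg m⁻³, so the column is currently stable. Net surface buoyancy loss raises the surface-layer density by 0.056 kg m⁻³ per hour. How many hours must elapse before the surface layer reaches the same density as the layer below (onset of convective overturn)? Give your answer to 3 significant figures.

20.5 hours

Density deficit of the surface layer: 1027.755 − 1026.605 = 1.15 kg m⁻³.
Required change = 1.15 / 0.056 = 20.5 hours.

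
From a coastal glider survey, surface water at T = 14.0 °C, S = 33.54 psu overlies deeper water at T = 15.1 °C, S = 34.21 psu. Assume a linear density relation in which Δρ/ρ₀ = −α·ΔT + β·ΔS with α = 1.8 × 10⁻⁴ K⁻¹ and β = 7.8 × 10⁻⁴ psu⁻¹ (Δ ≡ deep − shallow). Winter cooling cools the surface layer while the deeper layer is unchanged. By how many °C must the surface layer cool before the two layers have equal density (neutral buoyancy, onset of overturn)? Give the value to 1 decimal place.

1.8 °C

Neutral buoyancy requires Δρ = 0, i.e. −α(T_deep − T_surf′) + β(S_deep − S_surf) = 0.
T_surf′ = T_deep − (β/α)·ΔS = 15.1 − (7.8 × 10⁻⁴/1.8 × 10⁻⁴)·(+0.67) = 12.197 °C.
Cooling required: 14.0 − (12.197) = 1.803 °C.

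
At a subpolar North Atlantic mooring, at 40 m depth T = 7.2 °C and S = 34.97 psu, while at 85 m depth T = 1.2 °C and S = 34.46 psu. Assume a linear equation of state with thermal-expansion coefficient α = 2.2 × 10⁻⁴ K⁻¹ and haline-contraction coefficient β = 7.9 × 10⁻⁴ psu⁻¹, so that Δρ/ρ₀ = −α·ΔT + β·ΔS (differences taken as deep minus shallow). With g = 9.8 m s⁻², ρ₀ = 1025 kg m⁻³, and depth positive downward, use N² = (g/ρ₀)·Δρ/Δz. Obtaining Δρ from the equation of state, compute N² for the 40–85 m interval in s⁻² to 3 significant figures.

ΔT = -6.0 K, ΔS = -0.51 psu (deep − shallow).
Δρ/ρ₀ = −αΔT + βΔS = 1.32 × 10⁻³ − 4.029 × 10⁻⁴ = 9.171 × 10⁻⁴, so Δρ ≈ 0.9400 kg m⁻³.
N² = (g/ρ₀)·Δρ/Δz = g·(Δρ/ρ₀)/Δz = 9.8 × 9.171 × 10⁻⁴ / 45 = 1.9972 × 10⁻⁴ s⁻² ≈ 2.00 × 10⁻⁴ s⁻².

2.00 × 10⁻⁴ s⁻²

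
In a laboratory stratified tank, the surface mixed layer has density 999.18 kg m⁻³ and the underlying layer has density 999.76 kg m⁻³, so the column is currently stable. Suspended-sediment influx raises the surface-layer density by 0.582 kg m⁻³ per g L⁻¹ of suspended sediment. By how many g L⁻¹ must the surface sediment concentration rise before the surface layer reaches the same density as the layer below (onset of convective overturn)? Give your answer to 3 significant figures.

0.997 g L⁻¹

Density deficit of the surface layer: 999.76 − 999.18 = 0.58 kg m⁻³.
Required change = 0.58 / 0.582 = 0.997 g L⁻¹.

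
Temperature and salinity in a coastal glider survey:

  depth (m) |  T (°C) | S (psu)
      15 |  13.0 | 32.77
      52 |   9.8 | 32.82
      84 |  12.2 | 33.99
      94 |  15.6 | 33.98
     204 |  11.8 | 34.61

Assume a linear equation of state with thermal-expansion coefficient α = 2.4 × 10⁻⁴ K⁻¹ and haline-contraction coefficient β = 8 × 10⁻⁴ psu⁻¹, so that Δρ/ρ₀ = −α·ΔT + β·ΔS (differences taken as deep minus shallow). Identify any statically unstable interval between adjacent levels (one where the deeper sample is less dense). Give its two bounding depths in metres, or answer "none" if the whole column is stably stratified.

Evaluate Δρ/ρ₀ = −αΔT + βΔS across each adjacent pair:
  15–52 m: −αΔT+βΔS = −(2.4 × 10⁻⁴)(-3.2)+(8 × 10⁻⁴)(+0.05) = 8.1 × 10⁻⁴ → stable
  52–84 m: −αΔT+βΔS = −(2.4 × 10⁻⁴)(+2.4)+(8 × 10⁻⁴)(+1.17) = 3.6 × 10⁻⁴ → stable
  84–94 m: −αΔT+βΔS = −(2.4 × 10⁻⁴)(+3.4)+(8 × 10⁻⁴)(-0.01) = -8.2 × 10⁻⁴ → UNSTABLE
  94–204 m: −αΔT+βΔS = −(2.4 × 10⁻⁴)(-3.8)+(8 × 10⁻⁴)(+0.63) = 1.4 × 10⁻³ → stable
The 84–94 m interval has Δρ < 0: lighter water underlies denser water.

84–94 m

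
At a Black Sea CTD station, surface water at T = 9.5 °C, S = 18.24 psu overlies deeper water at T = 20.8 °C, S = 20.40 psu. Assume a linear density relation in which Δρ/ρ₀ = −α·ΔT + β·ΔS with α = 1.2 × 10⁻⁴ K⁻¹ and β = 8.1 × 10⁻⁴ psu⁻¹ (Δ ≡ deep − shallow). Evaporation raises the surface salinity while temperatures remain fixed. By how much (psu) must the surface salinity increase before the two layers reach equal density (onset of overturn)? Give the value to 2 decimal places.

Neutral buoyancy requires −α(T_deep − T_surf) + β(S_deep − S_surf′) = 0.
S_surf′ = S_deep − (α/β)·ΔT = 20.40 − (1.2 × 10⁻⁴/8.1 × 10⁻⁴)·(+11.3) = 18.7259 psu.
Increase required: 18.7259 − 18.24 = 0.4859 psu.

0.49 psu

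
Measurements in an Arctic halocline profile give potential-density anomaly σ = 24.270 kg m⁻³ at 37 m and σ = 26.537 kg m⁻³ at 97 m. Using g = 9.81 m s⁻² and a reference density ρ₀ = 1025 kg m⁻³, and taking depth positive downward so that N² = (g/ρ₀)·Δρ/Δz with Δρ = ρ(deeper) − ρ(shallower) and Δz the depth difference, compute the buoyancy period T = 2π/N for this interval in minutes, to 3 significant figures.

5.51 min

Δρ = 1026.537 − 1024.270 = 2.267 kg m⁻³ over Δz = 97 − 37 = 60 m.
N² = (9.81/1025) × (2.267/60) = 3.6161 × 10⁻⁴ s⁻².
N = √(3.6161 × 10⁻⁴) = 0.019016 rad s⁻¹, so T = 2π/N = 330.42 s = 5.5070 min ≈ 5.51 min.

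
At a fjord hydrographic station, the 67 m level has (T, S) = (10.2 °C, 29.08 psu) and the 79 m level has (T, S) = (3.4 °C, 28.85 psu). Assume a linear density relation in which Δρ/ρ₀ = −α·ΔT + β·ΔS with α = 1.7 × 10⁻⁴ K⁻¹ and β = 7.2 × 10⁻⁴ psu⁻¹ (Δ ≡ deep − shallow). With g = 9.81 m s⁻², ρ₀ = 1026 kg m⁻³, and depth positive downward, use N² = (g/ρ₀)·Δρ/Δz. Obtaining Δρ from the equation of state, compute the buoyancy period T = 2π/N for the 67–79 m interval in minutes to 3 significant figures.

3.68 min

ΔT = -6.8 K, ΔS = -0.23 psu (deep − shallow).
Δρ/ρ₀ = −αΔT + βΔS = 1.156 × 10⁻³ − 1.656 × 10⁻⁴ = 9.904 × 10⁻⁴, so Δρ ≈ 1.016 kg m⁻³.
N² = (g/ρ₀)·Δρ/Δz = g·(Δρ/ρ₀)/Δz = 9.81 × 9.904 × 10⁻⁴ / 12 = 8.0965 × 10⁻⁴ s⁻².
N = √(8.0965 × 10⁻⁴) = 0.028454 rad s⁻¹ → T = 2π/N = 220.82 s = 3.6803 min ≈ 3.68 min.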